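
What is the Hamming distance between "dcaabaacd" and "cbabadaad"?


Comparing "dcaabaacd" and "cbabadaad" position by position:
  Position 0: 'd' vs 'c' => differ
  Position 1: 'c' vs 'b' => differ
  Position 2: 'a' vs 'a' => same
  Position 3: 'a' vs 'b' => differ
  Position 4: 'b' vs 'a' => differ
  Position 5: 'a' vs 'd' => differ
  Position 6: 'a' vs 'a' => same
  Position 7: 'c' vs 'a' => differ
  Position 8: 'd' vs 'd' => same
Total differences (Hamming distance): 6

6


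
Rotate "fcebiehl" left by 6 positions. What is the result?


Input: "fcebiehl", rotate left by 6
First 6 characters: "fcebie"
Remaining characters: "hl"
Concatenate remaining + first: "hl" + "fcebie" = "hlfcebie"

hlfcebie


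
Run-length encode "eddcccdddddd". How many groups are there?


Input: eddcccdddddd
Scanning for consecutive runs:
  Group 1: 'e' x 1 (positions 0-0)
  Group 2: 'd' x 2 (positions 1-2)
  Group 3: 'c' x 3 (positions 3-5)
  Group 4: 'd' x 6 (positions 6-11)
Total groups: 4

4


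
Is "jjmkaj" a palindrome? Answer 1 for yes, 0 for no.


Input: jjmkaj
Reversed: jakmjj
  Compare pos 0 ('j') with pos 5 ('j'): match
  Compare pos 1 ('j') with pos 4 ('a'): MISMATCH
  Compare pos 2 ('m') with pos 3 ('k'): MISMATCH
Result: not a palindrome

0


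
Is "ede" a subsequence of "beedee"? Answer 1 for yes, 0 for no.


Check if "ede" is a subsequence of "beedee"
Greedy scan:
  Position 0 ('b'): no match needed
  Position 1 ('e'): matches sub[0] = 'e'
  Position 2 ('e'): no match needed
  Position 3 ('d'): matches sub[1] = 'd'
  Position 4 ('e'): matches sub[2] = 'e'
  Position 5 ('e'): no match needed
All 3 characters matched => is a subsequence

1


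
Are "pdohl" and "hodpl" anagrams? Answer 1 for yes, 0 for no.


Strings: "pdohl", "hodpl"
Sorted first:  dhlop
Sorted second: dhlop
Sorted forms match => anagrams

1


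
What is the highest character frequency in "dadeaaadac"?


Input: dadeaaadac
Character counts:
  'a': 5
  'c': 1
  'd': 3
  'e': 1
Maximum frequency: 5

5


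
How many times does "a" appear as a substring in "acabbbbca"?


Searching for "a" in "acabbbbca"
Scanning each position:
  Position 0: "a" => MATCH
  Position 1: "c" => no
  Position 2: "a" => MATCH
  Position 3: "b" => no
  Position 4: "b" => no
  Position 5: "b" => no
  Position 6: "b" => no
  Position 7: "c" => no
  Position 8: "a" => MATCH
Total occurrences: 3

3


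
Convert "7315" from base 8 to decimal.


Input: "7315" in base 8
Positional expansion:
  Digit '7' (value 7) x 8^3 = 3584
  Digit '3' (value 3) x 8^2 = 192
  Digit '1' (value 1) x 8^1 = 8
  Digit '5' (value 5) x 8^0 = 5
Sum = 3789

3789


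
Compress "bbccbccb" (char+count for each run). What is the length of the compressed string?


Input: bbccbccb
Runs:
  'b' x 2 => "b2"
  'c' x 2 => "c2"
  'b' x 1 => "b1"
  'c' x 2 => "c2"
  'b' x 1 => "b1"
Compressed: "b2c2b1c2b1"
Compressed length: 10

10


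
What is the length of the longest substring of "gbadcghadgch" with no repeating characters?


Input: "gbadcghadgch"
Sliding window (track last position of each char):
  Position 0 ('g'): window [0,0] length 1 -- new best
  Position 1 ('b'): window [0,1] length 2 -- new best
  Position 2 ('a'): window [0,2] length 3 -- new best
  Position 3 ('d'): window [0,3] length 4 -- new best
  Position 4 ('c'): window [0,4] length 5 -- new best
  Position 5 ('g'): repeat (last at 0), move window start to 1
  Position 5 ('g'): window [1,5] length 5
  Position 6 ('h'): window [1,6] length 6 -- new best
  Position 7 ('a'): repeat (last at 2), move window start to 3
  Position 7 ('a'): window [3,7] length 5
  Position 8 ('d'): repeat (last at 3), move window start to 4
  Position 8 ('d'): window [4,8] length 5
  Position 9 ('g'): repeat (last at 5), move window start to 6
  Position 9 ('g'): window [6,9] length 4
  Position 10 ('c'): window [6,10] length 5
  Position 11 ('h'): repeat (last at 6), move window start to 7
  Position 11 ('h'): window [7,11] length 5
Longest substring with no repeats: "badcgh" with length 6

6


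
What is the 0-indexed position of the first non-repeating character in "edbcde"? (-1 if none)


Input: edbcde
Character frequencies:
  'b': 1
  'c': 1
  'd': 2
  'e': 2
Scanning left to right for freq == 1:
  Position 0 ('e'): freq=2, skip
  Position 1 ('d'): freq=2, skip
  Position 2 ('b'): unique! => answer = 2

2


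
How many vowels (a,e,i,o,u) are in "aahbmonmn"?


Input: aahbmonmn
Checking each character:
  'a' at position 0: vowel (running total: 1)
  'a' at position 1: vowel (running total: 2)
  'h' at position 2: consonant
  'b' at position 3: consonant
  'm' at position 4: consonant
  'o' at position 5: vowel (running total: 3)
  'n' at position 6: consonant
  'm' at position 7: consonant
  'n' at position 8: consonant
Total vowels: 3

3


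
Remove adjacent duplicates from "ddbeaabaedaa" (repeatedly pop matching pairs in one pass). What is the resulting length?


Input: ddbeaabaedaa
Stack-based adjacent duplicate removal:
  Read 'd': push. Stack: d
  Read 'd': matches stack top 'd' => pop. Stack: (empty)
  Read 'b': push. Stack: b
  Read 'e': push. Stack: be
  Read 'a': push. Stack: bea
  Read 'a': matches stack top 'a' => pop. Stack: be
  Read 'b': push. Stack: beb
  Read 'a': push. Stack: beba
  Read 'e': push. Stack: bebae
  Read 'd': push. Stack: bebaed
  Read 'a': push. Stack: bebaeda
  Read 'a': matches stack top 'a' => pop. Stack: bebaed
Final stack: "bebaed" (length 6)

6


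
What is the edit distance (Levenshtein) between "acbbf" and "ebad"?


Computing edit distance: "acbbf" -> "ebad"
DP table:
           e    b    a    d
      0    1    2    3    4
  a   1    1    2    2    3
  c   2    2    2    3    3
  b   3    3    2    3    4
  b   4    4    3    3    4
  f   5    5    4    4    4
Edit distance = dp[5][4] = 4

4


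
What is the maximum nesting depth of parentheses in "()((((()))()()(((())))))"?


Input: "()((((()))()()(((())))))"
Tracking depth:
  Position 0 '(': depth becomes 1
  Position 1 ')': depth becomes 0
  Position 2 '(': depth becomes 1
  Position 3 '(': depth becomes 2
  Position 4 '(': depth becomes 3
  Position 5 '(': depth becomes 4
  Position 6 '(': depth becomes 5
  Position 7 ')': depth becomes 4
  Position 8 ')': depth becomes 3
  Position 9 ')': depth becomes 2
  Position 10 '(': depth becomes 3
  Position 11 ')': depth becomes 2
  Position 12 '(': depth becomes 3
  Position 13 ')': depth becomes 2
  Position 14 '(': depth becomes 3
  Position 15 '(': depth becomes 4
  Position 16 '(': depth becomes 5
  Position 17 '(': depth becomes 6
  Position 18 ')': depth becomes 5
  Position 19 ')': depth becomes 4
  Position 20 ')': depth becomes 3
  Position 21 ')': depth becomes 2
  Position 22 ')': depth becomes 1
  Position 23 ')': depth becomes 0
Maximum depth reached: 6

6


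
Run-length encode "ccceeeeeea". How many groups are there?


Input: ccceeeeeea
Scanning for consecutive runs:
  Group 1: 'c' x 3 (positions 0-2)
  Group 2: 'e' x 6 (positions 3-8)
  Group 3: 'a' x 1 (positions 9-9)
Total groups: 3

3


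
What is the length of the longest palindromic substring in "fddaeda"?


Input: "fddaeda"
Checking substrings for palindromes:
  [1:3] "dd" (len 2) => palindrome
Longest palindromic substring: "dd" with length 2

2


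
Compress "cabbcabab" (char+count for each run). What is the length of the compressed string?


Input: cabbcabab
Runs:
  'c' x 1 => "c1"
  'a' x 1 => "a1"
  'b' x 2 => "b2"
  'c' x 1 => "c1"
  'a' x 1 => "a1"
  'b' x 1 => "b1"
  'a' x 1 => "a1"
  'b' x 1 => "b1"
Compressed: "c1a1b2c1a1b1a1b1"
Compressed length: 16

16


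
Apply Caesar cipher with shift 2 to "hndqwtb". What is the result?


Caesar cipher: shift "hndqwtb" by 2
  'h' (pos 7) + 2 = pos 9 = 'j'
  'n' (pos 13) + 2 = pos 15 = 'p'
  'd' (pos 3) + 2 = pos 5 = 'f'
  'q' (pos 16) + 2 = pos 18 = 's'
  'w' (pos 22) + 2 = pos 24 = 'y'
  't' (pos 19) + 2 = pos 21 = 'v'
  'b' (pos 1) + 2 = pos 3 = 'd'
Result: jpfsyvd

jpfsyvd


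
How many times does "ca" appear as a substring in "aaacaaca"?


Searching for "ca" in "aaacaaca"
Scanning each position:
  Position 0: "aa" => no
  Position 1: "aa" => no
  Position 2: "ac" => no
  Position 3: "ca" => MATCH
  Position 4: "aa" => no
  Position 5: "ac" => no
  Position 6: "ca" => MATCH
Total occurrences: 2

2


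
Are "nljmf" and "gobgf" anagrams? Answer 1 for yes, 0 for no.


Strings: "nljmf", "gobgf"
Sorted first:  fjlmn
Sorted second: bfggo
Differ at position 0: 'f' vs 'b' => not anagrams

0


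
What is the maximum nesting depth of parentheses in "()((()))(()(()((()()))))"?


Input: "()((()))(()(()((()()))))"
Tracking depth:
  Position 0 '(': depth becomes 1
  Position 1 ')': depth becomes 0
  Position 2 '(': depth becomes 1
  Position 3 '(': depth becomes 2
  Position 4 '(': depth becomes 3
  Position 5 ')': depth becomes 2
  Position 6 ')': depth becomes 1
  Position 7 ')': depth becomes 0
  Position 8 '(': depth becomes 1
  Position 9 '(': depth becomes 2
  Position 10 ')': depth becomes 1
  Position 11 '(': depth becomes 2
  Position 12 '(': depth becomes 3
  Position 13 ')': depth becomes 2
  Position 14 '(': depth becomes 3
  Position 15 '(': depth becomes 4
  Position 16 '(': depth becomes 5
  Position 17 ')': depth becomes 4
  Position 18 '(': depth becomes 5
  Position 19 ')': depth becomes 4
  Position 20 ')': depth becomes 3
  Position 21 ')': depth becomes 2
  Position 22 ')': depth becomes 1
  Position 23 ')': depth becomes 0
Maximum depth reached: 5

5


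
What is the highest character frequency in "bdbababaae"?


Input: bdbababaae
Character counts:
  'a': 4
  'b': 4
  'd': 1
  'e': 1
Maximum frequency: 4

4


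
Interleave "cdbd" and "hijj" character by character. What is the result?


Interleaving "cdbd" and "hijj":
  Position 0: 'c' from first, 'h' from second => "ch"
  Position 1: 'd' from first, 'i' from second => "di"
  Position 2: 'b' from first, 'j' from second => "bj"
  Position 3: 'd' from first, 'j' from second => "dj"
Result: chdibjdj

chdibjdj


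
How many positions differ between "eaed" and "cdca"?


Comparing "eaed" and "cdca" position by position:
  Position 0: 'e' vs 'c' => DIFFER
  Position 1: 'a' vs 'd' => DIFFER
  Position 2: 'e' vs 'c' => DIFFER
  Position 3: 'd' vs 'a' => DIFFER
Positions that differ: 4

4


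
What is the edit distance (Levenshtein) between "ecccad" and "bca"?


Computing edit distance: "ecccad" -> "bca"
DP table:
           b    c    a
      0    1    2    3
  e   1    1    2    3
  c   2    2    1    2
  c   3    3    2    2
  c   4    4    3    3
  a   5    5    4    3
  d   6    6    5    4
Edit distance = dp[6][3] = 4

4


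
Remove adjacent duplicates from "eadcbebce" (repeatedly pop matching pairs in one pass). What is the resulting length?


Input: eadcbebce
Stack-based adjacent duplicate removal:
  Read 'e': push. Stack: e
  Read 'a': push. Stack: ea
  Read 'd': push. Stack: ead
  Read 'c': push. Stack: eadc
  Read 'b': push. Stack: eadcb
  Read 'e': push. Stack: eadcbe
  Read 'b': push. Stack: eadcbeb
  Read 'c': push. Stack: eadcbebc
  Read 'e': push. Stack: eadcbebce
Final stack: "eadcbebce" (length 9)

9


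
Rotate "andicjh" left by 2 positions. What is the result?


Input: "andicjh", rotate left by 2
First 2 characters: "an"
Remaining characters: "dicjh"
Concatenate remaining + first: "dicjh" + "an" = "dicjhan"

dicjhan


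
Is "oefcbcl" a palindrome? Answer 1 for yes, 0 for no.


Input: oefcbcl
Reversed: lcbcfeo
  Compare pos 0 ('o') with pos 6 ('l'): MISMATCH
  Compare pos 1 ('e') with pos 5 ('c'): MISMATCH
  Compare pos 2 ('f') with pos 4 ('b'): MISMATCH
Result: not a palindrome

0


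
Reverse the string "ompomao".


Input: ompomao
Reading characters right to left:
  Position 6: 'o'
  Position 5: 'a'
  Position 4: 'm'
  Position 3: 'o'
  Position 2: 'p'
  Position 1: 'm'
  Position 0: 'o'
Reversed: oamopmo

oamopmo


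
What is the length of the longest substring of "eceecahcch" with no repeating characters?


Input: "eceecahcch"
Sliding window (track last position of each char):
  Position 0 ('e'): window [0,0] length 1 -- new best
  Position 1 ('c'): window [0,1] length 2 -- new best
  Position 2 ('e'): repeat (last at 0), move window start to 1
  Position 2 ('e'): window [1,2] length 2
  Position 3 ('e'): repeat (last at 2), move window start to 3
  Position 3 ('e'): window [3,3] length 1
  Position 4 ('c'): window [3,4] length 2
  Position 5 ('a'): window [3,5] length 3 -- new best
  Position 6 ('h'): window [3,6] length 4 -- new best
  Position 7 ('c'): repeat (last at 4), move window start to 5
  Position 7 ('c'): window [5,7] length 3
  Position 8 ('c'): repeat (last at 7), move window start to 8
  Position 8 ('c'): window [8,8] length 1
  Position 9 ('h'): window [8,9] length 2
Longest substring with no repeats: "ecah" with length 4

4


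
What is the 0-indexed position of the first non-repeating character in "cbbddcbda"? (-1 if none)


Input: cbbddcbda
Character frequencies:
  'a': 1
  'b': 3
  'c': 2
  'd': 3
Scanning left to right for freq == 1:
  Position 0 ('c'): freq=2, skip
  Position 1 ('b'): freq=3, skip
  Position 2 ('b'): freq=3, skip
  Position 3 ('d'): freq=3, skip
  Position 4 ('d'): freq=3, skip
  Position 5 ('c'): freq=2, skip
  Position 6 ('b'): freq=3, skip
  Position 7 ('d'): freq=3, skip
  Position 8 ('a'): unique! => answer = 8

8


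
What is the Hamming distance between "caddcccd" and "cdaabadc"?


Comparing "caddcccd" and "cdaabadc" position by position:
  Position 0: 'c' vs 'c' => same
  Position 1: 'a' vs 'd' => differ
  Position 2: 'd' vs 'a' => differ
  Position 3: 'd' vs 'a' => differ
  Position 4: 'c' vs 'b' => differ
  Position 5: 'c' vs 'a' => differ
  Position 6: 'c' vs 'd' => differ
  Position 7: 'd' vs 'c' => differ
Total differences (Hamming distance): 7

7


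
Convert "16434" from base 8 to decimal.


Input: "16434" in base 8
Positional expansion:
  Digit '1' (value 1) x 8^4 = 4096
  Digit '6' (value 6) x 8^3 = 3072
  Digit '4' (value 4) x 8^2 = 256
  Digit '3' (value 3) x 8^1 = 24
  Digit '4' (value 4) x 8^0 = 4
Sum = 7452

7452


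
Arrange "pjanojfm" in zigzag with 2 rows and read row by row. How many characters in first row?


Zigzag "pjanojfm" into 2 rows:
Placing characters:
  'p' => row 0
  'j' => row 1
  'a' => row 0
  'n' => row 1
  'o' => row 0
  'j' => row 1
  'f' => row 0
  'm' => row 1
Rows:
  Row 0: "paof"
  Row 1: "jnjm"
First row length: 4

4


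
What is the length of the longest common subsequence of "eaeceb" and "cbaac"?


LCS of "eaeceb" and "cbaac"
DP table:
           c    b    a    a    c
      0    0    0    0    0    0
  e   0    0    0    0    0    0
  a   0    0    0    1    1    1
  e   0    0    0    1    1    1
  c   0    1    1    1    1    2
  e   0    1    1    1    1    2
  b   0    1    2    2    2    2
LCS length = dp[6][5] = 2

2


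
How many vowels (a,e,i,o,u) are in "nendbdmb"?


Input: nendbdmb
Checking each character:
  'n' at position 0: consonant
  'e' at position 1: vowel (running total: 1)
  'n' at position 2: consonant
  'd' at position 3: consonant
  'b' at position 4: consonant
  'd' at position 5: consonant
  'm' at position 6: consonant
  'b' at position 7: consonant
Total vowels: 1

1


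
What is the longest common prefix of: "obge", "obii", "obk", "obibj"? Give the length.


Words: obge, obii, obk, obibj
  Position 0: all 'o' => match
  Position 1: all 'b' => match
  Position 2: ('g', 'i', 'k', 'i') => mismatch, stop
LCP = "ob" (length 2)

2


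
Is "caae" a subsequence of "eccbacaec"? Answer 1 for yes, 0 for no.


Check if "caae" is a subsequence of "eccbacaec"
Greedy scan:
  Position 0 ('e'): no match needed
  Position 1 ('c'): matches sub[0] = 'c'
  Position 2 ('c'): no match needed
  Position 3 ('b'): no match needed
  Position 4 ('a'): matches sub[1] = 'a'
  Position 5 ('c'): no match needed
  Position 6 ('a'): matches sub[2] = 'a'
  Position 7 ('e'): matches sub[3] = 'e'
  Position 8 ('c'): no match needed
All 4 characters matched => is a subsequence

1


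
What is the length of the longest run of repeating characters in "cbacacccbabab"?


Input: "cbacacccbabab"
Scanning for longest run:
  Position 1 ('b'): new char, reset run to 1
  Position 2 ('a'): new char, reset run to 1
  Position 3 ('c'): new char, reset run to 1
  Position 4 ('a'): new char, reset run to 1
  Position 5 ('c'): new char, reset run to 1
  Position 6 ('c'): continues run of 'c', length=2
  Position 7 ('c'): continues run of 'c', length=3
  Position 8 ('b'): new char, reset run to 1
  Position 9 ('a'): new char, reset run to 1
  Position 10 ('b'): new char, reset run to 1
  Position 11 ('a'): new char, reset run to 1
  Position 12 ('b'): new char, reset run to 1
Longest run: 'c' with length 3

3


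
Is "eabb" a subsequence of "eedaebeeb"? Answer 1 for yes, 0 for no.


Check if "eabb" is a subsequence of "eedaebeeb"
Greedy scan:
  Position 0 ('e'): matches sub[0] = 'e'
  Position 1 ('e'): no match needed
  Position 2 ('d'): no match needed
  Position 3 ('a'): matches sub[1] = 'a'
  Position 4 ('e'): no match needed
  Position 5 ('b'): matches sub[2] = 'b'
  Position 6 ('e'): no match needed
  Position 7 ('e'): no match needed
  Position 8 ('b'): matches sub[3] = 'b'
All 4 characters matched => is a subsequence

1


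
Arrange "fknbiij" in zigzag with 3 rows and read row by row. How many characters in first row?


Zigzag "fknbiij" into 3 rows:
Placing characters:
  'f' => row 0
  'k' => row 1
  'n' => row 2
  'b' => row 1
  'i' => row 0
  'i' => row 1
  'j' => row 2
Rows:
  Row 0: "fi"
  Row 1: "kbi"
  Row 2: "nj"
First row length: 2

2


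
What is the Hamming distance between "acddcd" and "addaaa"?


Comparing "acddcd" and "addaaa" position by position:
  Position 0: 'a' vs 'a' => same
  Position 1: 'c' vs 'd' => differ
  Position 2: 'd' vs 'd' => same
  Position 3: 'd' vs 'a' => differ
  Position 4: 'c' vs 'a' => differ
  Position 5: 'd' vs 'a' => differ
Total differences (Hamming distance): 4

4


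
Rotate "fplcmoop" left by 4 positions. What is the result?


Input: "fplcmoop", rotate left by 4
First 4 characters: "fplc"
Remaining characters: "moop"
Concatenate remaining + first: "moop" + "fplc" = "moopfplc"

moopfplc


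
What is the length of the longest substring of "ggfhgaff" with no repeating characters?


Input: "ggfhgaff"
Sliding window (track last position of each char):
  Position 0 ('g'): window [0,0] length 1 -- new best
  Position 1 ('g'): repeat (last at 0), move window start to 1
  Position 1 ('g'): window [1,1] length 1
  Position 2 ('f'): window [1,2] length 2 -- new best
  Position 3 ('h'): window [1,3] length 3 -- new best
  Position 4 ('g'): repeat (last at 1), move window start to 2
  Position 4 ('g'): window [2,4] length 3
  Position 5 ('a'): window [2,5] length 4 -- new best
  Position 6 ('f'): repeat (last at 2), move window start to 3
  Position 6 ('f'): window [3,6] length 4
  Position 7 ('f'): repeat (last at 6), move window start to 7
  Position 7 ('f'): window [7,7] length 1
Longest substring with no repeats: "fhga" with length 4

4


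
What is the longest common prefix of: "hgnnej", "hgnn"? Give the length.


Words: hgnnej, hgnn
  Position 0: all 'h' => match
  Position 1: all 'g' => match
  Position 2: all 'n' => match
  Position 3: all 'n' => match
LCP = "hgnn" (length 4)

4


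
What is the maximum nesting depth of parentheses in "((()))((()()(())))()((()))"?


Input: "((()))((()()(())))()((()))"
Tracking depth:
  Position 0 '(': depth becomes 1
  Position 1 '(': depth becomes 2
  Position 2 '(': depth becomes 3
  Position 3 ')': depth becomes 2
  Position 4 ')': depth becomes 1
  Position 5 ')': depth becomes 0
  Position 6 '(': depth becomes 1
  Position 7 '(': depth becomes 2
  Position 8 '(': depth becomes 3
  Position 9 ')': depth becomes 2
  Position 10 '(': depth becomes 3
  Position 11 ')': depth becomes 2
  Position 12 '(': depth becomes 3
  Position 13 '(': depth becomes 4
  Position 14 ')': depth becomes 3
  Position 15 ')': depth becomes 2
  Position 16 ')': depth becomes 1
  Position 17 ')': depth becomes 0
  Position 18 '(': depth becomes 1
  Position 19 ')': depth becomes 0
  Position 20 '(': depth becomes 1
  Position 21 '(': depth becomes 2
  Position 22 '(': depth becomes 3
  Position 23 ')': depth becomes 2
  Position 24 ')': depth becomes 1
  Position 25 ')': depth becomes 0
Maximum depth reached: 4

4


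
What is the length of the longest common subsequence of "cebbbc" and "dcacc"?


LCS of "cebbbc" and "dcacc"
DP table:
           d    c    a    c    c
      0    0    0    0    0    0
  c   0    0    1    1    1    1
  e   0    0    1    1    1    1
  b   0    0    1    1    1    1
  b   0    0    1    1    1    1
  b   0    0    1    1    1    1
  c   0    0    1    1    2    2
LCS length = dp[6][5] = 2

2


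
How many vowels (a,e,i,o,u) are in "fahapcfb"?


Input: fahapcfb
Checking each character:
  'f' at position 0: consonant
  'a' at position 1: vowel (running total: 1)
  'h' at position 2: consonant
  'a' at position 3: vowel (running total: 2)
  'p' at position 4: consonant
  'c' at position 5: consonant
  'f' at position 6: consonant
  'b' at position 7: consonant
Total vowels: 2

2


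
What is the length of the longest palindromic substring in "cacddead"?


Input: "cacddead"
Checking substrings for palindromes:
  [0:3] "cac" (len 3) => palindrome
  [3:5] "dd" (len 2) => palindrome
Longest palindromic substring: "cac" with length 3

3


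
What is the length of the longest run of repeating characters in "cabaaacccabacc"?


Input: "cabaaacccabacc"
Scanning for longest run:
  Position 1 ('a'): new char, reset run to 1
  Position 2 ('b'): new char, reset run to 1
  Position 3 ('a'): new char, reset run to 1
  Position 4 ('a'): continues run of 'a', length=2
  Position 5 ('a'): continues run of 'a', length=3
  Position 6 ('c'): new char, reset run to 1
  Position 7 ('c'): continues run of 'c', length=2
  Position 8 ('c'): continues run of 'c', length=3
  Position 9 ('a'): new char, reset run to 1
  Position 10 ('b'): new char, reset run to 1
  Position 11 ('a'): new char, reset run to 1
  Position 12 ('c'): new char, reset run to 1
  Position 13 ('c'): continues run of 'c', length=2
Longest run: 'a' with length 3

3


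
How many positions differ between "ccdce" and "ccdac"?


Comparing "ccdce" and "ccdac" position by position:
  Position 0: 'c' vs 'c' => same
  Position 1: 'c' vs 'c' => same
  Position 2: 'd' vs 'd' => same
  Position 3: 'c' vs 'a' => DIFFER
  Position 4: 'e' vs 'c' => DIFFER
Positions that differ: 2

2


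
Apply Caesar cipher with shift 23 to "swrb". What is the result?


Caesar cipher: shift "swrb" by 23
  's' (pos 18) + 23 = pos 15 = 'p'
  'w' (pos 22) + 23 = pos 19 = 't'
  'r' (pos 17) + 23 = pos 14 = 'o'
  'b' (pos 1) + 23 = pos 24 = 'y'
Result: ptoy

ptoy


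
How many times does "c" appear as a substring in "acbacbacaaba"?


Searching for "c" in "acbacbacaaba"
Scanning each position:
  Position 0: "a" => no
  Position 1: "c" => MATCH
  Position 2: "b" => no
  Position 3: "a" => no
  Position 4: "c" => MATCH
  Position 5: "b" => no
  Position 6: "a" => no
  Position 7: "c" => MATCH
  Position 8: "a" => no
  Position 9: "a" => no
  Position 10: "b" => no
  Position 11: "a" => no
Total occurrences: 3

3


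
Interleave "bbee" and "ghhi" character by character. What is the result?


Interleaving "bbee" and "ghhi":
  Position 0: 'b' from first, 'g' from second => "bg"
  Position 1: 'b' from first, 'h' from second => "bh"
  Position 2: 'e' from first, 'h' from second => "eh"
  Position 3: 'e' from first, 'i' from second => "ei"
Result: bgbhehei

bgbhehei


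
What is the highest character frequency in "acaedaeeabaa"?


Input: acaedaeeabaa
Character counts:
  'a': 6
  'b': 1
  'c': 1
  'd': 1
  'e': 3
Maximum frequency: 6

6


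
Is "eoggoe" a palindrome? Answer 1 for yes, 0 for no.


Input: eoggoe
Reversed: eoggoe
  Compare pos 0 ('e') with pos 5 ('e'): match
  Compare pos 1 ('o') with pos 4 ('o'): match
  Compare pos 2 ('g') with pos 3 ('g'): match
Result: palindrome

1


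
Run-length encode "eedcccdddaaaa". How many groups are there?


Input: eedcccdddaaaa
Scanning for consecutive runs:
  Group 1: 'e' x 2 (positions 0-1)
  Group 2: 'd' x 1 (positions 2-2)
  Group 3: 'c' x 3 (positions 3-5)
  Group 4: 'd' x 3 (positions 6-8)
  Group 5: 'a' x 4 (positions 9-12)
Total groups: 5

5


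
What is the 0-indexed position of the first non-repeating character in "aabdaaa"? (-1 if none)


Input: aabdaaa
Character frequencies:
  'a': 5
  'b': 1
  'd': 1
Scanning left to right for freq == 1:
  Position 0 ('a'): freq=5, skip
  Position 1 ('a'): freq=5, skip
  Position 2 ('b'): unique! => answer = 2

2


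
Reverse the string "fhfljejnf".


Input: fhfljejnf
Reading characters right to left:
  Position 8: 'f'
  Position 7: 'n'
  Position 6: 'j'
  Position 5: 'e'
  Position 4: 'j'
  Position 3: 'l'
  Position 2: 'f'
  Position 1: 'h'
  Position 0: 'f'
Reversed: fnjejlfhf

fnjejlfhf


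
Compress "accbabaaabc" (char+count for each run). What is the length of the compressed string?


Input: accbabaaabc
Runs:
  'a' x 1 => "a1"
  'c' x 2 => "c2"
  'b' x 1 => "b1"
  'a' x 1 => "a1"
  'b' x 1 => "b1"
  'a' x 3 => "a3"
  'b' x 1 => "b1"
  'c' x 1 => "c1"
Compressed: "a1c2b1a1b1a3b1c1"
Compressed length: 16

16


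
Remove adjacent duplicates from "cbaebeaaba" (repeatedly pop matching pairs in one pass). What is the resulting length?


Input: cbaebeaaba
Stack-based adjacent duplicate removal:
  Read 'c': push. Stack: c
  Read 'b': push. Stack: cb
  Read 'a': push. Stack: cba
  Read 'e': push. Stack: cbae
  Read 'b': push. Stack: cbaeb
  Read 'e': push. Stack: cbaebe
  Read 'a': push. Stack: cbaebea
  Read 'a': matches stack top 'a' => pop. Stack: cbaebe
  Read 'b': push. Stack: cbaebeb
  Read 'a': push. Stack: cbaebeba
Final stack: "cbaebeba" (length 8)

8


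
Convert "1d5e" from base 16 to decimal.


Input: "1d5e" in base 16
Positional expansion:
  Digit '1' (value 1) x 16^3 = 4096
  Digit 'd' (value 13) x 16^2 = 3328
  Digit '5' (value 5) x 16^1 = 80
  Digit 'e' (value 14) x 16^0 = 14
Sum = 7518

7518


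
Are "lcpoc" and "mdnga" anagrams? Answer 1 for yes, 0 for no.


Strings: "lcpoc", "mdnga"
Sorted first:  cclop
Sorted second: adgmn
Differ at position 0: 'c' vs 'a' => not anagrams

0


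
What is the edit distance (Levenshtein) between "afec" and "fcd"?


Computing edit distance: "afec" -> "fcd"
DP table:
           f    c    d
      0    1    2    3
  a   1    1    2    3
  f   2    1    2    3
  e   3    2    2    3
  c   4    3    2    3
Edit distance = dp[4][3] = 3

3


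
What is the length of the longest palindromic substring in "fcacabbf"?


Input: "fcacabbf"
Checking substrings for palindromes:
  [1:4] "cac" (len 3) => palindrome
  [2:5] "aca" (len 3) => palindrome
  [5:7] "bb" (len 2) => palindrome
Longest palindromic substring: "cac" with length 3

3


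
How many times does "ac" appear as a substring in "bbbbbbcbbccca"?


Searching for "ac" in "bbbbbbcbbccca"
Scanning each position:
  Position 0: "bb" => no
  Position 1: "bb" => no
  Position 2: "bb" => no
  Position 3: "bb" => no
  Position 4: "bb" => no
  Position 5: "bc" => no
  Position 6: "cb" => no
  Position 7: "bb" => no
  Position 8: "bc" => no
  Position 9: "cc" => no
  Position 10: "cc" => no
  Position 11: "ca" => no
Total occurrences: 0

0


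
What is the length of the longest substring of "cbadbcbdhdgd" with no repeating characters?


Input: "cbadbcbdhdgd"
Sliding window (track last position of each char):
  Position 0 ('c'): window [0,0] length 1 -- new best
  Position 1 ('b'): window [0,1] length 2 -- new best
  Position 2 ('a'): window [0,2] length 3 -- new best
  Position 3 ('d'): window [0,3] length 4 -- new best
  Position 4 ('b'): repeat (last at 1), move window start to 2
  Position 4 ('b'): window [2,4] length 3
  Position 5 ('c'): window [2,5] length 4
  Position 6 ('b'): repeat (last at 4), move window start to 5
  Position 6 ('b'): window [5,6] length 2
  Position 7 ('d'): window [5,7] length 3
  Position 8 ('h'): window [5,8] length 4
  Position 9 ('d'): repeat (last at 7), move window start to 8
  Position 9 ('d'): window [8,9] length 2
  Position 10 ('g'): window [8,10] length 3
  Position 11 ('d'): repeat (last at 9), move window start to 10
  Position 11 ('d'): window [10,11] length 2
Longest substring with no repeats: "cbad" with length 4

4


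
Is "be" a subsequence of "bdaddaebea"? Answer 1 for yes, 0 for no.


Check if "be" is a subsequence of "bdaddaebea"
Greedy scan:
  Position 0 ('b'): matches sub[0] = 'b'
  Position 1 ('d'): no match needed
  Position 2 ('a'): no match needed
  Position 3 ('d'): no match needed
  Position 4 ('d'): no match needed
  Position 5 ('a'): no match needed
  Position 6 ('e'): matches sub[1] = 'e'
  Position 7 ('b'): no match needed
  Position 8 ('e'): no match needed
  Position 9 ('a'): no match needed
All 2 characters matched => is a subsequence

1


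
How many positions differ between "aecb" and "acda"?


Comparing "aecb" and "acda" position by position:
  Position 0: 'a' vs 'a' => same
  Position 1: 'e' vs 'c' => DIFFER
  Position 2: 'c' vs 'd' => DIFFER
  Position 3: 'b' vs 'a' => DIFFER
Positions that differ: 3

3


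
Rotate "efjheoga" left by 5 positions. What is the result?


Input: "efjheoga", rotate left by 5
First 5 characters: "efjhe"
Remaining characters: "oga"
Concatenate remaining + first: "oga" + "efjhe" = "ogaefjhe"

ogaefjhe


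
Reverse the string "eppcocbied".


Input: eppcocbied
Reading characters right to left:
  Position 9: 'd'
  Position 8: 'e'
  Position 7: 'i'
  Position 6: 'b'
  Position 5: 'c'
  Position 4: 'o'
  Position 3: 'c'
  Position 2: 'p'
  Position 1: 'p'
  Position 0: 'e'
Reversed: deibcocppe

deibcocppe


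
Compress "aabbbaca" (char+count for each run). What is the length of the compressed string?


Input: aabbbaca
Runs:
  'a' x 2 => "a2"
  'b' x 3 => "b3"
  'a' x 1 => "a1"
  'c' x 1 => "c1"
  'a' x 1 => "a1"
Compressed: "a2b3a1c1a1"
Compressed length: 10

10


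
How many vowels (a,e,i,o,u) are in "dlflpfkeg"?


Input: dlflpfkeg
Checking each character:
  'd' at position 0: consonant
  'l' at position 1: consonant
  'f' at position 2: consonant
  'l' at position 3: consonant
  'p' at position 4: consonant
  'f' at position 5: consonant
  'k' at position 6: consonant
  'e' at position 7: vowel (running total: 1)
  'g' at position 8: consonant
Total vowels: 1

1


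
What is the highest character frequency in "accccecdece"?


Input: accccecdece
Character counts:
  'a': 1
  'c': 6
  'd': 1
  'e': 3
Maximum frequency: 6

6


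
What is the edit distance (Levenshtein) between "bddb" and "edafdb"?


Computing edit distance: "bddb" -> "edafdb"
DP table:
           e    d    a    f    d    b
      0    1    2    3    4    5    6
  b   1    1    2    3    4    5    5
  d   2    2    1    2    3    4    5
  d   3    3    2    2    3    3    4
  b   4    4    3    3    3    4    3
Edit distance = dp[4][6] = 3

3


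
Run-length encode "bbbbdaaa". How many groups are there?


Input: bbbbdaaa
Scanning for consecutive runs:
  Group 1: 'b' x 4 (positions 0-3)
  Group 2: 'd' x 1 (positions 4-4)
  Group 3: 'a' x 3 (positions 5-7)
Total groups: 3

3


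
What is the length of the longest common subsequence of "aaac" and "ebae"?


LCS of "aaac" and "ebae"
DP table:
           e    b    a    e
      0    0    0    0    0
  a   0    0    0    1    1
  a   0    0    0    1    1
  a   0    0    0    1    1
  c   0    0    0    1    1
LCS length = dp[4][4] = 1

1


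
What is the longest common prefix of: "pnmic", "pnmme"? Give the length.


Words: pnmic, pnmme
  Position 0: all 'p' => match
  Position 1: all 'n' => match
  Position 2: all 'm' => match
  Position 3: ('i', 'm') => mismatch, stop
LCP = "pnm" (length 3)

3


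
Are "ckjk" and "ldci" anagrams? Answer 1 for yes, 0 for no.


Strings: "ckjk", "ldci"
Sorted first:  cjkk
Sorted second: cdil
Differ at position 1: 'j' vs 'd' => not anagrams

0


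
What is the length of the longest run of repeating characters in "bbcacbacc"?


Input: "bbcacbacc"
Scanning for longest run:
  Position 1 ('b'): continues run of 'b', length=2
  Position 2 ('c'): new char, reset run to 1
  Position 3 ('a'): new char, reset run to 1
  Position 4 ('c'): new char, reset run to 1
  Position 5 ('b'): new char, reset run to 1
  Position 6 ('a'): new char, reset run to 1
  Position 7 ('c'): new char, reset run to 1
  Position 8 ('c'): continues run of 'c', length=2
Longest run: 'b' with length 2

2


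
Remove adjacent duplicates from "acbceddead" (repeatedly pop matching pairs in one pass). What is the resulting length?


Input: acbceddead
Stack-based adjacent duplicate removal:
  Read 'a': push. Stack: a
  Read 'c': push. Stack: ac
  Read 'b': push. Stack: acb
  Read 'c': push. Stack: acbc
  Read 'e': push. Stack: acbce
  Read 'd': push. Stack: acbced
  Read 'd': matches stack top 'd' => pop. Stack: acbce
  Read 'e': matches stack top 'e' => pop. Stack: acbc
  Read 'a': push. Stack: acbca
  Read 'd': push. Stack: acbcad
Final stack: "acbcad" (length 6)

6


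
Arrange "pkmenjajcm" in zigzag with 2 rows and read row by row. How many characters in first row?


Zigzag "pkmenjajcm" into 2 rows:
Placing characters:
  'p' => row 0
  'k' => row 1
  'm' => row 0
  'e' => row 1
  'n' => row 0
  'j' => row 1
  'a' => row 0
  'j' => row 1
  'c' => row 0
  'm' => row 1
Rows:
  Row 0: "pmnac"
  Row 1: "kejjm"
First row length: 5

5


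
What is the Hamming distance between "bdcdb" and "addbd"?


Comparing "bdcdb" and "addbd" position by position:
  Position 0: 'b' vs 'a' => differ
  Position 1: 'd' vs 'd' => same
  Position 2: 'c' vs 'd' => differ
  Position 3: 'd' vs 'b' => differ
  Position 4: 'b' vs 'd' => differ
Total differences (Hamming distance): 4

4


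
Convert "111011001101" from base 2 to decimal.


Input: "111011001101" in base 2
Positional expansion:
  Digit '1' (value 1) x 2^11 = 2048
  Digit '1' (value 1) x 2^10 = 1024
  Digit '1' (value 1) x 2^9 = 512
  Digit '0' (value 0) x 2^8 = 0
  Digit '1' (value 1) x 2^7 = 128
  Digit '1' (value 1) x 2^6 = 64
  Digit '0' (value 0) x 2^5 = 0
  Digit '0' (value 0) x 2^4 = 0
  Digit '1' (value 1) x 2^3 = 8
  Digit '1' (value 1) x 2^2 = 4
  Digit '0' (value 0) x 2^1 = 0
  Digit '1' (value 1) x 2^0 = 1
Sum = 3789

3789


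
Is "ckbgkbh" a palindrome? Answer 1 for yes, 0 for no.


Input: ckbgkbh
Reversed: hbkgbkc
  Compare pos 0 ('c') with pos 6 ('h'): MISMATCH
  Compare pos 1 ('k') with pos 5 ('b'): MISMATCH
  Compare pos 2 ('b') with pos 4 ('k'): MISMATCH
Result: not a palindrome

0


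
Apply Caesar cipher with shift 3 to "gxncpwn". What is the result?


Caesar cipher: shift "gxncpwn" by 3
  'g' (pos 6) + 3 = pos 9 = 'j'
  'x' (pos 23) + 3 = pos 0 = 'a'
  'n' (pos 13) + 3 = pos 16 = 'q'
  'c' (pos 2) + 3 = pos 5 = 'f'
  'p' (pos 15) + 3 = pos 18 = 's'
  'w' (pos 22) + 3 = pos 25 = 'z'
  'n' (pos 13) + 3 = pos 16 = 'q'
Result: jaqfszq

jaqfszq


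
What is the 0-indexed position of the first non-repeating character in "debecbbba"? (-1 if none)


Input: debecbbba
Character frequencies:
  'a': 1
  'b': 4
  'c': 1
  'd': 1
  'e': 2
Scanning left to right for freq == 1:
  Position 0 ('d'): unique! => answer = 0

0


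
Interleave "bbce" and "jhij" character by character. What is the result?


Interleaving "bbce" and "jhij":
  Position 0: 'b' from first, 'j' from second => "bj"
  Position 1: 'b' from first, 'h' from second => "bh"
  Position 2: 'c' from first, 'i' from second => "ci"
  Position 3: 'e' from first, 'j' from second => "ej"
Result: bjbhciej

bjbhciej


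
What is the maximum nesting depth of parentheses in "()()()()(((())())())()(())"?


Input: "()()()()(((())())())()(())"
Tracking depth:
  Position 0 '(': depth becomes 1
  Position 1 ')': depth becomes 0
  Position 2 '(': depth becomes 1
  Position 3 ')': depth becomes 0
  Position 4 '(': depth becomes 1
  Position 5 ')': depth becomes 0
  Position 6 '(': depth becomes 1
  Position 7 ')': depth becomes 0
  Position 8 '(': depth becomes 1
  Position 9 '(': depth becomes 2
  Position 10 '(': depth becomes 3
  Position 11 '(': depth becomes 4
  Position 12 ')': depth becomes 3
  Position 13 ')': depth becomes 2
  Position 14 '(': depth becomes 3
  Position 15 ')': depth becomes 2
  Position 16 ')': depth becomes 1
  Position 17 '(': depth becomes 2
  Position 18 ')': depth becomes 1
  Position 19 ')': depth becomes 0
  Position 20 '(': depth becomes 1
  Position 21 ')': depth becomes 0
  Position 22 '(': depth becomes 1
  Position 23 '(': depth becomes 2
  Position 24 ')': depth becomes 1
  Position 25 ')': depth becomes 0
Maximum depth reached: 4

4


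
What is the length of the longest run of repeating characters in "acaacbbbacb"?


Input: "acaacbbbacb"
Scanning for longest run:
  Position 1 ('c'): new char, reset run to 1
  Position 2 ('a'): new char, reset run to 1
  Position 3 ('a'): continues run of 'a', length=2
  Position 4 ('c'): new char, reset run to 1
  Position 5 ('b'): new char, reset run to 1
  Position 6 ('b'): continues run of 'b', length=2
  Position 7 ('b'): continues run of 'b', length=3
  Position 8 ('a'): new char, reset run to 1
  Position 9 ('c'): new char, reset run to 1
  Position 10 ('b'): new char, reset run to 1
Longest run: 'b' with length 3

3


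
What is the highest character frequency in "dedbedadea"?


Input: dedbedadea
Character counts:
  'a': 2
  'b': 1
  'd': 4
  'e': 3
Maximum frequency: 4

4


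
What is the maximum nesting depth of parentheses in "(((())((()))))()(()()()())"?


Input: "(((())((()))))()(()()()())"
Tracking depth:
  Position 0 '(': depth becomes 1
  Position 1 '(': depth becomes 2
  Position 2 '(': depth becomes 3
  Position 3 '(': depth becomes 4
  Position 4 ')': depth becomes 3
  Position 5 ')': depth becomes 2
  Position 6 '(': depth becomes 3
  Position 7 '(': depth becomes 4
  Position 8 '(': depth becomes 5
  Position 9 ')': depth becomes 4
  Position 10 ')': depth becomes 3
  Position 11 ')': depth becomes 2
  Position 12 ')': depth becomes 1
  Position 13 ')': depth becomes 0
  Position 14 '(': depth becomes 1
  Position 15 ')': depth becomes 0
  Position 16 '(': depth becomes 1
  Position 17 '(': depth becomes 2
  Position 18 ')': depth becomes 1
  Position 19 '(': depth becomes 2
  Position 20 ')': depth becomes 1
  Position 21 '(': depth becomes 2
  Position 22 ')': depth becomes 1
  Position 23 '(': depth becomes 2
  Position 24 ')': depth becomes 1
  Position 25 ')': depth becomes 0
Maximum depth reached: 5

5


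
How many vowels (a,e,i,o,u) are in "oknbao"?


Input: oknbao
Checking each character:
  'o' at position 0: vowel (running total: 1)
  'k' at position 1: consonant
  'n' at position 2: consonant
  'b' at position 3: consonant
  'a' at position 4: vowel (running total: 2)
  'o' at position 5: vowel (running total: 3)
Total vowels: 3

3


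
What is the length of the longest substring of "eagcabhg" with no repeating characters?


Input: "eagcabhg"
Sliding window (track last position of each char):
  Position 0 ('e'): window [0,0] length 1 -- new best
  Position 1 ('a'): window [0,1] length 2 -- new best
  Position 2 ('g'): window [0,2] length 3 -- new best
  Position 3 ('c'): window [0,3] length 4 -- new best
  Position 4 ('a'): repeat (last at 1), move window start to 2
  Position 4 ('a'): window [2,4] length 3
  Position 5 ('b'): window [2,5] length 4
  Position 6 ('h'): window [2,6] length 5 -- new best
  Position 7 ('g'): repeat (last at 2), move window start to 3
  Position 7 ('g'): window [3,7] length 5
Longest substring with no repeats: "gcabh" with length 5

5


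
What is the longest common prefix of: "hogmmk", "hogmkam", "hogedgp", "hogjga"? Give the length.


Words: hogmmk, hogmkam, hogedgp, hogjga
  Position 0: all 'h' => match
  Position 1: all 'o' => match
  Position 2: all 'g' => match
  Position 3: ('m', 'm', 'e', 'j') => mismatch, stop
LCP = "hog" (length 3)

3
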